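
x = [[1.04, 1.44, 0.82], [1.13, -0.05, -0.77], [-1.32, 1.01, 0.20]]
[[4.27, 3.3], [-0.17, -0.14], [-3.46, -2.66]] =x @[[2.44, 1.88],[-1.00, -0.77],[3.87, 2.99]]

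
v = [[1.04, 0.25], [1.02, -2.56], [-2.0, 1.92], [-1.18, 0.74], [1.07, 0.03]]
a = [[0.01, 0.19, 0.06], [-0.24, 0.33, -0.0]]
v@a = [[-0.05, 0.28, 0.06], [0.62, -0.65, 0.06], [-0.48, 0.25, -0.12], [-0.19, 0.02, -0.07], [0.00, 0.21, 0.06]]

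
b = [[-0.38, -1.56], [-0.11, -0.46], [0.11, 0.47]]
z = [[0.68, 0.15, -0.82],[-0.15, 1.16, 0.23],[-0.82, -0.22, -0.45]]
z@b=[[-0.37, -1.52], [-0.05, -0.19], [0.29, 1.17]]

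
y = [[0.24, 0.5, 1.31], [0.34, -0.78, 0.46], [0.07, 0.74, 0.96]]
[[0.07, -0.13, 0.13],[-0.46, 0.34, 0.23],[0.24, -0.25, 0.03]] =y@[[0.56, -0.01, -0.23],[0.66, -0.41, -0.25],[-0.30, 0.06, 0.24]]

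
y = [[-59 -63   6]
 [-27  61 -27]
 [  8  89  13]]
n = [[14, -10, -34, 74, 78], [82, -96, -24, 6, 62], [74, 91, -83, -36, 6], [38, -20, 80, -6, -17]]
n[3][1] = -20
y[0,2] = 6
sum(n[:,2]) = -61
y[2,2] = 13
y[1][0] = -27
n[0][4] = 78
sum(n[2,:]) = 52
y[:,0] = [-59, -27, 8]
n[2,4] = 6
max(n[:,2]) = 80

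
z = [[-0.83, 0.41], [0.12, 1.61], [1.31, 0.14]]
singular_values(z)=[1.67, 1.55]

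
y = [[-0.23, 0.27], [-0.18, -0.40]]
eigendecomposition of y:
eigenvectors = [[0.77+0.00j, (0.77-0j)], [(-0.24+0.58j), (-0.24-0.58j)]]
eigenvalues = [(-0.32+0.2j), (-0.32-0.2j)]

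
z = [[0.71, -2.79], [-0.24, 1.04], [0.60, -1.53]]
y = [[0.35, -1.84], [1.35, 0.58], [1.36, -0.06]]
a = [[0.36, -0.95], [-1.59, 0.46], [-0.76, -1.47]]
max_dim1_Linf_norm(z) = 2.79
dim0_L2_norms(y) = [1.95, 1.93]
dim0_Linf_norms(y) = [1.36, 1.84]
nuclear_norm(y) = 3.88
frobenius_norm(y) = 2.74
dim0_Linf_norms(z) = [0.71, 2.79]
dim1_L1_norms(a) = [1.31, 2.05, 2.23]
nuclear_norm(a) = 3.61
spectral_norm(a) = 1.82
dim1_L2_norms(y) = [1.87, 1.47, 1.36]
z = a + y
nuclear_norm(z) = 3.66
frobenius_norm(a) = 2.55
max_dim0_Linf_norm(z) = 2.79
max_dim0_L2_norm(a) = 1.81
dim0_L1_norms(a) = [2.71, 2.88]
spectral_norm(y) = 1.96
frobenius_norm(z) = 3.48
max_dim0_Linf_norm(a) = 1.59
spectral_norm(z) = 3.48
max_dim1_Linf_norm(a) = 1.59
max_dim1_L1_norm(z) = 3.5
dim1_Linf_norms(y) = [1.84, 1.35, 1.36]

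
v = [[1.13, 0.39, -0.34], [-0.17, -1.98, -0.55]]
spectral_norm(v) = 2.11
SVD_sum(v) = [[0.12, 0.52, 0.11], [-0.44, -1.95, -0.43]] + [[1.01,-0.13,-0.45],[0.27,-0.03,-0.12]]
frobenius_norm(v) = 2.41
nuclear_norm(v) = 3.27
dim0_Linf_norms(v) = [1.13, 1.98, 0.55]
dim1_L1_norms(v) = [1.86, 2.7]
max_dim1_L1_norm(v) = 2.7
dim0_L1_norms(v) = [1.3, 2.37, 0.89]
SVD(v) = [[-0.26,0.97], [0.97,0.26]] @ diag([2.111659590739996, 1.1564141874068272]) @ [[-0.22,-0.95,-0.21], [0.91,-0.12,-0.41]]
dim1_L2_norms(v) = [1.24, 2.06]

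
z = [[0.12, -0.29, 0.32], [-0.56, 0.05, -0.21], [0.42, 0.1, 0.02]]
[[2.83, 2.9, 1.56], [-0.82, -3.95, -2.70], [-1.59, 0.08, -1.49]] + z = [[2.95, 2.61, 1.88], [-1.38, -3.9, -2.91], [-1.17, 0.18, -1.47]]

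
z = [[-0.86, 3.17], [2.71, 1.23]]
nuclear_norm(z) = 6.24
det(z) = -9.65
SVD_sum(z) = [[0.5, 2.94], [0.28, 1.64]] + [[-1.36, 0.23], [2.43, -0.41]]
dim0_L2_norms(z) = [2.84, 3.4]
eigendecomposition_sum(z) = [[-1.95, 1.49], [1.27, -0.97]] + [[1.09, 1.68], [1.44, 2.20]]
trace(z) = 0.37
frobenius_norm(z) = 4.43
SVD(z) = [[0.87,0.49], [0.49,-0.87]] @ diag([3.4153657507897037, 2.8250268650638852]) @ [[0.17, 0.99], [-0.99, 0.17]]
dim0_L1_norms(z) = [3.57, 4.4]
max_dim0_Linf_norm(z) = 3.17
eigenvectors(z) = [[-0.84,-0.61], [0.55,-0.80]]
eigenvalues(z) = [-2.93, 3.3]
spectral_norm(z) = 3.42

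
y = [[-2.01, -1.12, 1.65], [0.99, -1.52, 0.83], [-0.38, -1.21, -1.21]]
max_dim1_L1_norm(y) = 4.78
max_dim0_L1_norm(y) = 3.85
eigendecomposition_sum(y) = [[(-0.52+0.33j), -0.85-0.29j, (0.23+0.92j)], [(0.12+0.56j), (-0.53+0.64j), 0.88+0.10j], [-0.48-0.01j, (-0.43-0.55j), -0.24+0.70j]] + [[-0.52-0.33j, -0.85+0.29j, (0.23-0.92j)], [0.12-0.56j, -0.53-0.64j, 0.88-0.10j], [-0.48+0.01j, (-0.43+0.55j), (-0.24-0.7j)]] + [[-0.96+0.00j, (0.58+0j), 1.19+0.00j],[0.75-0.00j, (-0.45-0j), (-0.93-0j)],[(0.59-0j), -0.35-0.00j, (-0.72-0j)]]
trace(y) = -4.74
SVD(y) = [[-0.97, 0.24, 0.07], [-0.25, -0.87, -0.44], [-0.04, -0.44, 0.90]] @ diag([2.880783988433046, 1.9774760545538228, 1.6910564939274018]) @ [[0.6, 0.53, -0.61], [-0.59, 0.8, 0.11], [-0.54, -0.30, -0.79]]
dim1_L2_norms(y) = [2.83, 1.99, 1.75]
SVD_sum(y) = [[-1.66, -1.47, 1.69], [-0.42, -0.37, 0.43], [-0.08, -0.07, 0.08]] + [[-0.28, 0.38, 0.05], [1.02, -1.36, -0.18], [0.52, -0.69, -0.09]] + [[-0.06, -0.04, -0.09], [0.40, 0.22, 0.58], [-0.82, -0.45, -1.2]]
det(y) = -9.63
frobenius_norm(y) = 3.88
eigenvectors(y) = [[(-0.64+0j), -0.64-0.00j, -0.71+0.00j], [-0.21+0.55j, -0.21-0.55j, 0.56+0.00j], [-0.41-0.27j, (-0.41+0.27j), 0.43+0.00j]]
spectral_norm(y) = 2.88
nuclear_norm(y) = 6.55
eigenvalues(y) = [(-1.3+1.68j), (-1.3-1.68j), (-2.14+0j)]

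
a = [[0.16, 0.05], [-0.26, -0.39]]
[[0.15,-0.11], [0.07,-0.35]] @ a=[[0.05,0.05], [0.10,0.14]]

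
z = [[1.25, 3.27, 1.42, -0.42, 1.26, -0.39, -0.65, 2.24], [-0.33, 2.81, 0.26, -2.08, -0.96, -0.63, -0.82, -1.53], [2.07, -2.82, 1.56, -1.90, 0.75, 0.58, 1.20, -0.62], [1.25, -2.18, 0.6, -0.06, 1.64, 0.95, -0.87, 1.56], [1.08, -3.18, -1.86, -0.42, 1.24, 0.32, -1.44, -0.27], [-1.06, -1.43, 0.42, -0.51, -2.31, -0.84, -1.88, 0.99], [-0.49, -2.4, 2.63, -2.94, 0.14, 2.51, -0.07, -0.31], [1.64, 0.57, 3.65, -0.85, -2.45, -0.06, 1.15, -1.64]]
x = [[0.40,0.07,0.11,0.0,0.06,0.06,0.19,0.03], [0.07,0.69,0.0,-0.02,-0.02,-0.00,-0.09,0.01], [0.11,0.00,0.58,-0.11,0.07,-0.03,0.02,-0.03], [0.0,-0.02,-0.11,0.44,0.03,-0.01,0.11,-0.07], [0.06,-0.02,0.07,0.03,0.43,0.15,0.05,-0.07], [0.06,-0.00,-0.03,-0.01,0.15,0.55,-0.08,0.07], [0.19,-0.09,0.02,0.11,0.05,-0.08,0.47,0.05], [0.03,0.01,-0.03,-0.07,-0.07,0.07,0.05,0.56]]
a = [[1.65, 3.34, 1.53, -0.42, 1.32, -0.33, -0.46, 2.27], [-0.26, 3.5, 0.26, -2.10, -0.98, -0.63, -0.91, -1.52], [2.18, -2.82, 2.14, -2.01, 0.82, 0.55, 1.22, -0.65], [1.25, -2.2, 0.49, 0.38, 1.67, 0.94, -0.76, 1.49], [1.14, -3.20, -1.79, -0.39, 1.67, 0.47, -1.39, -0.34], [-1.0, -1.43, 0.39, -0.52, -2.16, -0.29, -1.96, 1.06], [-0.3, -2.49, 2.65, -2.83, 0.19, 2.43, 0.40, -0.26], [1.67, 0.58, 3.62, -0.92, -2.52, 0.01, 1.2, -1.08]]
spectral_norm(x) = 0.75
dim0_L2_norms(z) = [3.57, 7.04, 5.36, 4.23, 4.32, 2.98, 3.2, 3.74]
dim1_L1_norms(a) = [11.32, 10.16, 12.39, 9.18, 10.39, 8.81, 11.55, 11.6]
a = x + z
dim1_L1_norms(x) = [0.92, 0.9, 0.95, 0.79, 0.88, 0.95, 1.06, 0.89]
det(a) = -1703.38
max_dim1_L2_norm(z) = 5.29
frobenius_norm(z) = 12.68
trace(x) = 4.12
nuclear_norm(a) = 30.63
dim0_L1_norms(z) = [9.17, 18.66, 12.4, 9.18, 10.75, 6.28, 8.08, 9.16]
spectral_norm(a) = 7.98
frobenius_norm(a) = 13.00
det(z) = -1048.28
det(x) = 0.00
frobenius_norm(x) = 1.58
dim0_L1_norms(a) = [9.45, 19.56, 12.87, 9.57, 11.33, 5.65, 8.3, 8.67]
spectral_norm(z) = 7.64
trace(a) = 8.37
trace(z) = 4.25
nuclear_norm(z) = 30.19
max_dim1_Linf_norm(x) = 0.69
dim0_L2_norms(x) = [0.47, 0.7, 0.61, 0.47, 0.47, 0.58, 0.54, 0.58]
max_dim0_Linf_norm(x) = 0.69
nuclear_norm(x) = 4.12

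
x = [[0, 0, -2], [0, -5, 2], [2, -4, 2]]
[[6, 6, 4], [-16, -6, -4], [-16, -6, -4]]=x @ [[-1, 0, 0], [2, 0, 0], [-3, -3, -2]]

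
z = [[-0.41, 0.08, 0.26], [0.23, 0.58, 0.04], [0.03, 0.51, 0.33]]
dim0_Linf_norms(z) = [0.41, 0.58, 0.33]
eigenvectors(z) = [[0.96,-0.22,0.35],[-0.23,-0.58,-0.29],[0.12,-0.78,0.89]]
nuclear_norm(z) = 1.49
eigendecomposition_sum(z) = [[-0.43, -0.05, 0.16], [0.10, 0.01, -0.04], [-0.05, -0.01, 0.02]] + [[0.04,0.19,0.05], [0.11,0.51,0.12], [0.14,0.69,0.17]] + [[-0.02, -0.07, 0.06], [0.02, 0.06, -0.05], [-0.06, -0.17, 0.14]]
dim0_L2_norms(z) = [0.47, 0.78, 0.42]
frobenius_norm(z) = 1.00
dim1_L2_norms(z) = [0.49, 0.63, 0.61]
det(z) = -0.05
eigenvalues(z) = [-0.4, 0.72, 0.18]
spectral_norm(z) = 0.84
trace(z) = 0.50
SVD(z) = [[0.12, -0.89, -0.43], [0.7, 0.38, -0.60], [0.7, -0.23, 0.67]] @ diag([0.8382781232940713, 0.5364434441465475, 0.11143706402611124]) @ [[0.16, 0.92, 0.35], [0.83, 0.06, -0.55], [0.53, -0.38, 0.76]]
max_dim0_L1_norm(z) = 1.17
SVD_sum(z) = [[0.02,0.09,0.03], [0.09,0.54,0.20], [0.09,0.55,0.21]] + [[-0.40, -0.03, 0.26],[0.17, 0.01, -0.11],[-0.10, -0.01, 0.07]] + [[-0.03,  0.02,  -0.04], [-0.04,  0.03,  -0.05], [0.04,  -0.03,  0.06]]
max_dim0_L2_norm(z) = 0.78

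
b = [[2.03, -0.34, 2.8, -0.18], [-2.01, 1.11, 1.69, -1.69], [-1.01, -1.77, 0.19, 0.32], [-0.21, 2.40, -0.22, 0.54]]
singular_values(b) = [3.56, 3.45, 2.86, 0.85]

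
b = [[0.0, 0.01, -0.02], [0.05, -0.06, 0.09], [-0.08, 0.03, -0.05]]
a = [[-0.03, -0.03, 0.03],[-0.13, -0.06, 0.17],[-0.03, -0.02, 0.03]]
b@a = [[-0.00, -0.0, 0.00], [0.00, 0.0, -0.01], [-0.0, 0.0, 0.00]]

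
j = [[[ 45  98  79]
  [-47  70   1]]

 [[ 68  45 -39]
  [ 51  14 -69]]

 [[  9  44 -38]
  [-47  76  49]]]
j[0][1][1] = 70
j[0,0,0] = 45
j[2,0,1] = 44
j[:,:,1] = [[98, 70], [45, 14], [44, 76]]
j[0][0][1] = 98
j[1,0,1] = 45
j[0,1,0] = -47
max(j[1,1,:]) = 51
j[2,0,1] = 44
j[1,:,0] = [68, 51]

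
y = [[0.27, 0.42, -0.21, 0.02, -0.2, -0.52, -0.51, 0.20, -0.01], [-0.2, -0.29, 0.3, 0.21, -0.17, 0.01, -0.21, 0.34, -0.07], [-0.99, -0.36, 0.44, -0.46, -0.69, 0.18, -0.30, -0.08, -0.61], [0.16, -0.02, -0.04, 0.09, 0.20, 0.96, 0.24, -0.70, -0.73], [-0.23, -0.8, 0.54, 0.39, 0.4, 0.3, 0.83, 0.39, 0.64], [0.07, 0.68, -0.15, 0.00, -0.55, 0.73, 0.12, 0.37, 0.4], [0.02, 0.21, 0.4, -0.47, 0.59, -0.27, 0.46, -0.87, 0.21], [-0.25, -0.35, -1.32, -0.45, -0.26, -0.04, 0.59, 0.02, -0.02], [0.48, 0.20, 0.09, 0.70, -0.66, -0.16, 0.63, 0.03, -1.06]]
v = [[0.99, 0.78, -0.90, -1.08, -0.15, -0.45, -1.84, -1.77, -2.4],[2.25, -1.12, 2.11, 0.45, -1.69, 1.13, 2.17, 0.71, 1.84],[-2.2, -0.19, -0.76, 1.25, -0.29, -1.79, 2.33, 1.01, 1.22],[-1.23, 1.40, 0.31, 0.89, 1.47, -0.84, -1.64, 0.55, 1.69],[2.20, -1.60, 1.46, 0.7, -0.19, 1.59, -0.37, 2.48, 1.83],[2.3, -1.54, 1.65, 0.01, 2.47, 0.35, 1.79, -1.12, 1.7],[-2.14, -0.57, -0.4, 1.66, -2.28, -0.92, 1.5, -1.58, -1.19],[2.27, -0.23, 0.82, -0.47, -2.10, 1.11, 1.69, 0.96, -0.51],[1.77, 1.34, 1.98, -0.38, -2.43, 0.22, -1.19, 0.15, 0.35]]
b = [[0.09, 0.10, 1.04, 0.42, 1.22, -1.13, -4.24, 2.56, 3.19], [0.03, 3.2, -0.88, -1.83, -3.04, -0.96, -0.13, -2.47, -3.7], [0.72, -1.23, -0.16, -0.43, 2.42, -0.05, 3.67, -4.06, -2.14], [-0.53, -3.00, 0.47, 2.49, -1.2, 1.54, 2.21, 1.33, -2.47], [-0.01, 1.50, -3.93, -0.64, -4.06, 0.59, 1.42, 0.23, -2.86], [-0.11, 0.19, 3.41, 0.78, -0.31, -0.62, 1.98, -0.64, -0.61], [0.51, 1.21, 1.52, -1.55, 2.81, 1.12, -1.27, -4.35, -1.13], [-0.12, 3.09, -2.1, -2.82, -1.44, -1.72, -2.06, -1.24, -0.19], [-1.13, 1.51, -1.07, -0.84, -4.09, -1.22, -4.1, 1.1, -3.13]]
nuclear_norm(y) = 10.79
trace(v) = 2.97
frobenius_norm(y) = 4.17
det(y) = -0.00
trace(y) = 1.06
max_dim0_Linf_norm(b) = 4.35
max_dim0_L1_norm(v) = 17.35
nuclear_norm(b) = 40.95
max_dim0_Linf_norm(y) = 1.32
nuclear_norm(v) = 31.11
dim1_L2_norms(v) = [4.01, 4.87, 4.27, 3.62, 4.71, 4.89, 4.48, 3.97, 4.06]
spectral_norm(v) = 8.22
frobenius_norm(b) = 18.50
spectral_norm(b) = 11.42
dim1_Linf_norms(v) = [2.4, 2.25, 2.33, 1.69, 2.48, 2.47, 2.28, 2.27, 2.43]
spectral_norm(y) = 1.95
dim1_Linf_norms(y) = [0.52, 0.34, 0.99, 0.96, 0.83, 0.73, 0.87, 1.32, 1.06]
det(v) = 1218.29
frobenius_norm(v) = 13.02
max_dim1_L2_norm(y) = 1.66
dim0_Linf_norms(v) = [2.3, 1.6, 2.11, 1.66, 2.47, 1.79, 2.33, 2.48, 2.4]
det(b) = -0.48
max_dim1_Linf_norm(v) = 2.48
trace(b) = -4.70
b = v @ y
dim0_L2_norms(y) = [1.21, 1.3, 1.6, 1.15, 1.38, 1.4, 1.45, 1.3, 1.63]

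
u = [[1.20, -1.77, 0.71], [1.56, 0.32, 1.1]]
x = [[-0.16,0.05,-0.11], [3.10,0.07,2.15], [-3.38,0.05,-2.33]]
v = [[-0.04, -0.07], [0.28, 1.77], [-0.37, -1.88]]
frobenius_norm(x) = 5.58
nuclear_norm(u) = 4.06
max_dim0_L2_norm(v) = 2.58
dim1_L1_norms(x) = [0.32, 5.32, 5.76]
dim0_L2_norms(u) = [1.97, 1.8, 1.31]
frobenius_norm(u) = 2.97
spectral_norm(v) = 2.62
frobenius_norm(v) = 2.62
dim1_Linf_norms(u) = [1.77, 1.56]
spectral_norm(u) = 2.57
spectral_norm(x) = 5.58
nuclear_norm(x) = 5.68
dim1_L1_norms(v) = [0.11, 2.05, 2.25]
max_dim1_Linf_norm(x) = 3.38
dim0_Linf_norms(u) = [1.56, 1.77, 1.1]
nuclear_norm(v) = 2.68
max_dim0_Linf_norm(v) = 1.88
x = v @ u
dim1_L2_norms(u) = [2.25, 1.94]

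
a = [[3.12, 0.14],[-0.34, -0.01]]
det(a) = 0.02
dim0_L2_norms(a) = [3.14, 0.14]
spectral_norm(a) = 3.14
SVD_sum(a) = [[3.12, 0.14], [-0.34, -0.02]] + [[-0.00, 0.0],[-0.0, 0.01]]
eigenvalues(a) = [3.1, 0.01]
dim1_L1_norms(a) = [3.26, 0.35]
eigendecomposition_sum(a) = [[3.12, 0.14], [-0.34, -0.02]] + [[-0.00,-0.00], [0.0,0.01]]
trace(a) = 3.11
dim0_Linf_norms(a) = [3.12, 0.14]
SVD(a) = [[-0.99,0.11], [0.11,0.99]] @ diag([3.141603531453828, 0.00522026405808458]) @ [[-1.00, -0.04], [-0.04, 1.0]]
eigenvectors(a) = [[0.99, -0.04], [-0.11, 1.00]]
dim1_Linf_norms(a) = [3.12, 0.34]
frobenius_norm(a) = 3.14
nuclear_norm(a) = 3.15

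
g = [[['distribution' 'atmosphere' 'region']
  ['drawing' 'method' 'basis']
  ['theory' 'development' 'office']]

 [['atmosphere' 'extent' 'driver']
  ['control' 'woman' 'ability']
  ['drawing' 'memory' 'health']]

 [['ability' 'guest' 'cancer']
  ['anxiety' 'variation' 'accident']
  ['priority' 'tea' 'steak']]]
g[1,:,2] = ['driver', 'ability', 'health']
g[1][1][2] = 'ability'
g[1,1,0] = 'control'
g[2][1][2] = 'accident'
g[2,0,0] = 'ability'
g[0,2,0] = 'theory'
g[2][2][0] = 'priority'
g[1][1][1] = 'woman'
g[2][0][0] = 'ability'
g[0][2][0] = 'theory'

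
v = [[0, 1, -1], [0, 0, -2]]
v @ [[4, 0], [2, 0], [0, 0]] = [[2, 0], [0, 0]]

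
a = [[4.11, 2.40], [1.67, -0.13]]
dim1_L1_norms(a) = [6.51, 1.8]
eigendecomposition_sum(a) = [[4.24, 2.02],[1.4, 0.67]] + [[-0.13,0.38],[0.27,-0.80]]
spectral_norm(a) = 4.96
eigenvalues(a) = [4.91, -0.93]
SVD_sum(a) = [[4.23, 2.17],[1.27, 0.65]] + [[-0.12, 0.23], [0.4, -0.78]]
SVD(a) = [[-0.96, -0.29], [-0.29, 0.96]] @ diag([4.961840122446521, 0.9154466665403844]) @ [[-0.89, -0.46],[0.46, -0.89]]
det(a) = -4.54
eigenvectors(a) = [[0.95, -0.43],[0.31, 0.90]]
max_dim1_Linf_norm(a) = 4.11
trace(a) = 3.98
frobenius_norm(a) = 5.05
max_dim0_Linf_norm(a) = 4.11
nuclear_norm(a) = 5.88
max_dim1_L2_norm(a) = 4.76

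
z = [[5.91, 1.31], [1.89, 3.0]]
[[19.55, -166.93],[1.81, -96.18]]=z @ [[3.69,-24.57], [-1.72,-16.58]]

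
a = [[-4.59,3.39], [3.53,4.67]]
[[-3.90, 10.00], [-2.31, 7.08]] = a @ [[0.31, -0.68], [-0.73, 2.03]]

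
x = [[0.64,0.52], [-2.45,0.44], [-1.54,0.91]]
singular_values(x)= [3.06, 0.85]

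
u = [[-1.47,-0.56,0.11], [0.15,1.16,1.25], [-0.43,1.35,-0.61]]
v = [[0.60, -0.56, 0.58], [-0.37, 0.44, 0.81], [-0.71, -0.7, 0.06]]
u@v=[[-0.75, 0.5, -1.3], [-1.23, -0.45, 1.10], [-0.32, 1.26, 0.81]]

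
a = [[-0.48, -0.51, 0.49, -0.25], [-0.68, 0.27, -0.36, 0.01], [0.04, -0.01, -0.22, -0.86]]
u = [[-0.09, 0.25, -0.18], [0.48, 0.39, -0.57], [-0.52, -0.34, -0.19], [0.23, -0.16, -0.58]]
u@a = [[-0.13, 0.12, -0.09, 0.18], [-0.52, -0.13, 0.22, 0.37], [0.47, 0.18, -0.09, 0.29], [-0.02, -0.15, 0.3, 0.44]]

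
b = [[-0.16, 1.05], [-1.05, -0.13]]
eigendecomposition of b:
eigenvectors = [[0.71+0.00j,0.71-0.00j], [(0.01+0.71j),0.01-0.71j]]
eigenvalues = [(-0.15+1.05j), (-0.15-1.05j)]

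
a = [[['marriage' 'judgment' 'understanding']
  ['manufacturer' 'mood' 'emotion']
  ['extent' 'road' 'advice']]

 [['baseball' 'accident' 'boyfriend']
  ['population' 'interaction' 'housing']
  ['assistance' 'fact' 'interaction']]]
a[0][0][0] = 'marriage'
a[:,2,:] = [['extent', 'road', 'advice'], ['assistance', 'fact', 'interaction']]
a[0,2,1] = 'road'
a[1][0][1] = 'accident'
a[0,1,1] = 'mood'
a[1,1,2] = 'housing'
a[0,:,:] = [['marriage', 'judgment', 'understanding'], ['manufacturer', 'mood', 'emotion'], ['extent', 'road', 'advice']]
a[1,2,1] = 'fact'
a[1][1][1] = 'interaction'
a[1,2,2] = 'interaction'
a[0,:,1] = ['judgment', 'mood', 'road']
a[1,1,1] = 'interaction'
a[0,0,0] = 'marriage'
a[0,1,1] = 'mood'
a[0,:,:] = [['marriage', 'judgment', 'understanding'], ['manufacturer', 'mood', 'emotion'], ['extent', 'road', 'advice']]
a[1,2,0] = 'assistance'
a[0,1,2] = 'emotion'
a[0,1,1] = 'mood'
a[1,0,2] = 'boyfriend'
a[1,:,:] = [['baseball', 'accident', 'boyfriend'], ['population', 'interaction', 'housing'], ['assistance', 'fact', 'interaction']]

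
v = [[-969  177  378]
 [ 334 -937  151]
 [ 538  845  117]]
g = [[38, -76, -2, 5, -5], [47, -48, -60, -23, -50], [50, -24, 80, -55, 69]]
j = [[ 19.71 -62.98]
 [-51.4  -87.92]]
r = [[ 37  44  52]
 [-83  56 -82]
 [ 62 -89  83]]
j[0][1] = -62.98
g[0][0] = 38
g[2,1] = -24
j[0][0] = 19.71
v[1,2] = 151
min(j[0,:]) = -62.98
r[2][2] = 83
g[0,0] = 38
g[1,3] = -23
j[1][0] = -51.4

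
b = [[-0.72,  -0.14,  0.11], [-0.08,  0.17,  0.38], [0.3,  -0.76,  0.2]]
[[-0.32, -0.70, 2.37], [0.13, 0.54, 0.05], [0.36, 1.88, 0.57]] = b @ [[0.55,1.57,-2.89], [-0.12,-1.24,-1.81], [0.51,2.31,0.33]]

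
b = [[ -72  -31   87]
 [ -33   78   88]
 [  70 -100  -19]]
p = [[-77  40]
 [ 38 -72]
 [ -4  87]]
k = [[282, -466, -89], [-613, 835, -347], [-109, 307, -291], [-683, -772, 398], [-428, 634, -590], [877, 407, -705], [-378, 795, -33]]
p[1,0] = 38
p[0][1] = 40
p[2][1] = 87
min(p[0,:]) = -77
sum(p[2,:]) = 83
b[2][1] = -100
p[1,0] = 38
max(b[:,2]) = 88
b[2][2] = -19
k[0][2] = -89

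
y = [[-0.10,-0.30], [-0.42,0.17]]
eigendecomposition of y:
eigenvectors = [[-0.77, 0.50], [-0.63, -0.86]]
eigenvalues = [-0.34, 0.41]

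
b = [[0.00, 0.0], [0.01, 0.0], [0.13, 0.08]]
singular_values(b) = [0.15, 0.01]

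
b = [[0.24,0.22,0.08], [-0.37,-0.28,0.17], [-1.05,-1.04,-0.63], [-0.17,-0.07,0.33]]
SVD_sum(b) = [[0.23,0.22,0.11], [-0.25,-0.25,-0.13], [-1.08,-1.05,-0.54], [-0.03,-0.03,-0.02]] + [[0.01, 0.00, -0.03], [-0.12, -0.03, 0.3], [0.03, 0.01, -0.09], [-0.14, -0.04, 0.35]] + [[0.0, -0.00, 0.00], [0.0, -0.0, 0.00], [0.0, -0.0, 0.00], [-0.00, 0.00, -0.0]]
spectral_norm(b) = 1.68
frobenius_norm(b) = 1.76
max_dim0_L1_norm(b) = 1.83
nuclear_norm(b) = 2.19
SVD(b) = [[-0.20, 0.07, -0.83], [0.22, -0.64, -0.46], [0.95, 0.19, -0.07], [0.03, -0.74, 0.3]] @ diag([1.6813445795617636, 0.5033605521617521, 0.0029256291104787645]) @ [[-0.68, -0.65, -0.34], [0.36, 0.10, -0.93], [-0.64, 0.75, -0.17]]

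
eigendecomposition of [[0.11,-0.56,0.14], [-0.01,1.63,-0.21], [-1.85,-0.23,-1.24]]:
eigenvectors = [[-0.08, 0.57, 0.34],[0.08, -0.10, -0.93],[0.99, -0.82, -0.14]]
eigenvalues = [-1.11, 0.01, 1.6]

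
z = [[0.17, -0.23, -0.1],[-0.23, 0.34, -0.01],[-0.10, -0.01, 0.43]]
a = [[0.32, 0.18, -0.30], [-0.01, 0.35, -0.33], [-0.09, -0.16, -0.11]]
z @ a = [[0.07, -0.03, 0.04],  [-0.08, 0.08, -0.04],  [-0.07, -0.09, -0.01]]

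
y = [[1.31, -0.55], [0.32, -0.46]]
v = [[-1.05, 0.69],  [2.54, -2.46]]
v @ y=[[-1.15, 0.26], [2.54, -0.27]]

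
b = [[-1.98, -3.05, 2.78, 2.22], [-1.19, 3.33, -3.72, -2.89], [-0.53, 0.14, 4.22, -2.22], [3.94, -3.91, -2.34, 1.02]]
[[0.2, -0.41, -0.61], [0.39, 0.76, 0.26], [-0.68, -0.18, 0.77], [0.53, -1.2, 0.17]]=b @ [[-0.14, -0.10, 0.14], [-0.17, 0.24, -0.01], [-0.19, -0.02, 0.07], [-0.03, 0.08, -0.25]]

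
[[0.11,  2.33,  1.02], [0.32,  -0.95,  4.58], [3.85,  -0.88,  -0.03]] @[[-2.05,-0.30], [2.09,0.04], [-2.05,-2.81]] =[[2.55, -2.81], [-12.03, -13.0], [-9.67, -1.11]]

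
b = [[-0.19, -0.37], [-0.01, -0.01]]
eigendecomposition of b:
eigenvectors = [[-1.0,0.88], [-0.05,-0.47]]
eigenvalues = [-0.21, 0.01]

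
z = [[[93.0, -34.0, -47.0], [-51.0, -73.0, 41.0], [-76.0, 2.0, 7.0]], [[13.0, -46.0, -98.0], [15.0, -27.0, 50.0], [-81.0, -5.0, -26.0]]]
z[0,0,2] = -47.0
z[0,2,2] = 7.0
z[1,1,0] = 15.0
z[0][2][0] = -76.0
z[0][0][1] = -34.0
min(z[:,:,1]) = -73.0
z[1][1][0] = 15.0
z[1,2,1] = -5.0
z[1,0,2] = -98.0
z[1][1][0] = 15.0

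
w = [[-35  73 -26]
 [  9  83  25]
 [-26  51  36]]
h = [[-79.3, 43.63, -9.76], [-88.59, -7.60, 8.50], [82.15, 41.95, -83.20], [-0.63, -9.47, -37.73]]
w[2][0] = -26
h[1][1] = -7.6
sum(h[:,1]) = 68.51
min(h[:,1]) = -9.47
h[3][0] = -0.63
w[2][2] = 36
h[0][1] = 43.63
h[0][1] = 43.63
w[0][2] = -26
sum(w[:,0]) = -52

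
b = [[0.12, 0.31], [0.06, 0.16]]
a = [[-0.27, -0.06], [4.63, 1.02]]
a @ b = [[-0.04, -0.09], [0.62, 1.60]]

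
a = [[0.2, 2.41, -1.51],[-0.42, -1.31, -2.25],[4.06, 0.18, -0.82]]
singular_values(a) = [4.22, 2.75, 2.63]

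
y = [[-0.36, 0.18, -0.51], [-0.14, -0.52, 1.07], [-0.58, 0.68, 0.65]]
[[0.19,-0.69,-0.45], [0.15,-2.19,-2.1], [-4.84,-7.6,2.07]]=y@[[0.16, 4.69, 2.65], [-4.87, -3.97, 4.68], [-2.21, -3.36, 0.66]]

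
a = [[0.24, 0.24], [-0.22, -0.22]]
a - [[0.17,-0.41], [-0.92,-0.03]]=[[0.07, 0.65], [0.70, -0.19]]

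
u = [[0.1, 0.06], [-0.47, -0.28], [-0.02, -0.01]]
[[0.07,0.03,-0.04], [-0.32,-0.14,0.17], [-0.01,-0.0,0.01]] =u@ [[0.50, -0.24, 0.18], [0.3, 0.92, -0.92]]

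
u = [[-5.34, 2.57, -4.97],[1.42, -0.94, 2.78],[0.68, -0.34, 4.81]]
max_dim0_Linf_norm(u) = 5.34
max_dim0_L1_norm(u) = 12.56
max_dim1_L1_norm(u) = 12.88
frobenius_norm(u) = 9.70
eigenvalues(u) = [-5.64, -0.23, 4.4]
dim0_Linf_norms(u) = [5.34, 2.57, 4.97]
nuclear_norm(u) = 12.36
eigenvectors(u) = [[0.97, -0.45, -0.35], [-0.25, -0.89, 0.36], [-0.07, 0.00, 0.87]]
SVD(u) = [[-0.82,-0.53,-0.22], [0.35,-0.15,-0.93], [0.46,-0.84,0.3]] @ diag([9.263310673272219, 2.882814115615038, 0.2106137347175966]) @ [[0.56, -0.28, 0.78], [0.71, -0.33, -0.62], [0.43, 0.9, 0.02]]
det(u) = 5.62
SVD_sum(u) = [[-4.24, 2.12, -5.92], [1.8, -0.90, 2.52], [2.36, -1.18, 3.30]] + [[-1.08, 0.50, 0.95], [-0.30, 0.14, 0.26], [-1.71, 0.78, 1.51]] + [[-0.02, -0.04, -0.00], [-0.08, -0.18, -0.00], [0.03, 0.06, 0.00]]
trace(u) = -1.47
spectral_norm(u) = 9.26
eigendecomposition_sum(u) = [[-5.20, 2.61, -3.17], [1.34, -0.68, 0.82], [0.38, -0.19, 0.23]] + [[-0.02, -0.10, 0.03], [-0.05, -0.20, 0.06], [0.0, 0.0, -0.0]] + [[-0.12, 0.06, -1.84],[0.12, -0.06, 1.90],[0.3, -0.15, 4.58]]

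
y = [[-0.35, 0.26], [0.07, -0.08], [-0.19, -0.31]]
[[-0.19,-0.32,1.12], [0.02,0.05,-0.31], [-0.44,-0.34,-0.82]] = y @[[1.1, 1.18, -0.85], [0.76, 0.36, 3.15]]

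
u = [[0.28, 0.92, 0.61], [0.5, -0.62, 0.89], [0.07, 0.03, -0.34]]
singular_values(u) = [1.25, 1.11, 0.22]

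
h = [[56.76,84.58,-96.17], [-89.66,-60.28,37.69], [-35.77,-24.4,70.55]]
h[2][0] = -35.77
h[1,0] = -89.66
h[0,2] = -96.17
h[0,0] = 56.76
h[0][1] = 84.58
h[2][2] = 70.55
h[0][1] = 84.58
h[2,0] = -35.77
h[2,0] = -35.77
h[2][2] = 70.55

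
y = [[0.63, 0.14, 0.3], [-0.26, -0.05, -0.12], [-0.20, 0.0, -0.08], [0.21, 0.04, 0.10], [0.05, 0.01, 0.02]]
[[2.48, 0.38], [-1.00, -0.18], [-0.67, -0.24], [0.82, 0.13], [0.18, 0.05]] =y @ [[1.35, 2.92], [0.89, -1.3], [5.01, -4.27]]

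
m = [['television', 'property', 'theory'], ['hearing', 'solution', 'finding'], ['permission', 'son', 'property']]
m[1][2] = 'finding'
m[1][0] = 'hearing'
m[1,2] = 'finding'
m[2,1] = 'son'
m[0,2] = 'theory'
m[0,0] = 'television'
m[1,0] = 'hearing'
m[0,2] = 'theory'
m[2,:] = ['permission', 'son', 'property']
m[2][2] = 'property'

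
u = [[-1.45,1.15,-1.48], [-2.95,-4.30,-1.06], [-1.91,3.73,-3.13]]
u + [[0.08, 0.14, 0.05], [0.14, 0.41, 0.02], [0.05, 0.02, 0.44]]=[[-1.37, 1.29, -1.43],[-2.81, -3.89, -1.04],[-1.86, 3.75, -2.69]]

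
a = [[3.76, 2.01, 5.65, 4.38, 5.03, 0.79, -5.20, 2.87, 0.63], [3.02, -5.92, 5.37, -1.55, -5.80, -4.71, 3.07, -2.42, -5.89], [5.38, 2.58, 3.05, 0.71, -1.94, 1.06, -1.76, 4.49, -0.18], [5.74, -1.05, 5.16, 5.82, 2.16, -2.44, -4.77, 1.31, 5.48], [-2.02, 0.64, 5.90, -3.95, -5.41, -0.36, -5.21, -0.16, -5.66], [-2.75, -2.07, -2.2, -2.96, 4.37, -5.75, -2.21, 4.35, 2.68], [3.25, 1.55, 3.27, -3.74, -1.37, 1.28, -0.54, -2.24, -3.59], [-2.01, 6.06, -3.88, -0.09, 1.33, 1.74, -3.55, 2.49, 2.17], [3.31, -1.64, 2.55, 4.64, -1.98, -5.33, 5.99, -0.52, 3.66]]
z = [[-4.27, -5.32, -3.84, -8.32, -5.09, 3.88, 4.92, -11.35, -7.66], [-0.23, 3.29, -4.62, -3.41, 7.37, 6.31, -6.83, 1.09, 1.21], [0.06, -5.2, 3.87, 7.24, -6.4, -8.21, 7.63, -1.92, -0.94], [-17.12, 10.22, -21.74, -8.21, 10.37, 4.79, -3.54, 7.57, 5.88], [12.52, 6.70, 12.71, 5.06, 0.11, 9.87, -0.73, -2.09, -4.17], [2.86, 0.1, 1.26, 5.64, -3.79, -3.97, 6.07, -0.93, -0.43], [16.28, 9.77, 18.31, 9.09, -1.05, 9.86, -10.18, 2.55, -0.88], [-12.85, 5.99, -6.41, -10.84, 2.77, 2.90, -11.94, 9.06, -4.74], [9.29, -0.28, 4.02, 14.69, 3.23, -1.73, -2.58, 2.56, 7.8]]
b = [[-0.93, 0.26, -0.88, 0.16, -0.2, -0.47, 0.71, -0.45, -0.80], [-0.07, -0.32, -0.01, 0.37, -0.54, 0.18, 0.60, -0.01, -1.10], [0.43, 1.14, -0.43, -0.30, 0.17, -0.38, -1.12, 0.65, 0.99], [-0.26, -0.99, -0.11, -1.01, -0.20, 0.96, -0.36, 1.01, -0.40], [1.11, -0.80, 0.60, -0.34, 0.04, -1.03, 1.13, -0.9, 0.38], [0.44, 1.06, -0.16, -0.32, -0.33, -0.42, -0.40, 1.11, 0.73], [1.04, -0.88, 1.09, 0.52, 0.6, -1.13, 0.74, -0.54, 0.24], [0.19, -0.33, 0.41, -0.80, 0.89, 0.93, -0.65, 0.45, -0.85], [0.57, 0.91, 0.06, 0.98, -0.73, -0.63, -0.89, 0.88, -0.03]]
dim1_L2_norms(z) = [19.57, 13.69, 16.3, 34.24, 22.55, 10.47, 31.43, 24.96, 20.14]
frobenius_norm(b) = 6.18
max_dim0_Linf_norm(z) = 21.74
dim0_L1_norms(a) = [31.24, 23.52, 37.03, 27.84, 29.39, 23.46, 32.3, 20.85, 29.94]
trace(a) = 1.16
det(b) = -2.88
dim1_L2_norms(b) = [1.83, 1.46, 2.14, 2.09, 2.38, 1.91, 2.42, 1.99, 2.15]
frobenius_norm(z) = 68.14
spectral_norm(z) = 50.73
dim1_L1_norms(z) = [54.65, 34.36, 41.47, 89.44, 53.96, 25.05, 77.97, 67.5, 46.18]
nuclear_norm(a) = 81.13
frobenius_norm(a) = 32.63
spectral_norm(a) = 18.57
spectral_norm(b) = 3.77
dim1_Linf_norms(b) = [0.93, 1.1, 1.14, 1.01, 1.13, 1.11, 1.13, 0.93, 0.98]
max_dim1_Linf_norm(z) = 21.74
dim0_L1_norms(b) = [5.04, 6.69, 3.75, 4.8, 3.7, 6.13, 6.6, 6.0, 5.52]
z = b @ a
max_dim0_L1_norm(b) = 6.69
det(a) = 31340696.46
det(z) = -90370201.08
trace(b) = -1.91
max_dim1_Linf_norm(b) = 1.14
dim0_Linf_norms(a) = [5.74, 6.06, 5.9, 5.82, 5.8, 5.75, 5.99, 4.49, 5.89]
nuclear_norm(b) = 14.95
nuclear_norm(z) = 142.67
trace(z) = -2.50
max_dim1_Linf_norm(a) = 6.06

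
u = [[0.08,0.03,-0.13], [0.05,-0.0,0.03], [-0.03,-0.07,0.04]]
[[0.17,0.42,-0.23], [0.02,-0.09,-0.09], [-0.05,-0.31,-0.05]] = u @ [[0.94,-0.24,-2.32],[-0.20,3.08,2.2],[-0.79,-2.64,0.82]]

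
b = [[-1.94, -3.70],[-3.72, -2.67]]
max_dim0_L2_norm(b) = 4.56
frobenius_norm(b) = 6.20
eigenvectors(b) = [[0.74, 0.67], [-0.67, 0.74]]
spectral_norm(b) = 6.03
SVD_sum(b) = [[-2.72,-2.99], [-3.02,-3.31]] + [[0.78,-0.71], [-0.70,0.64]]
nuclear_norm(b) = 7.46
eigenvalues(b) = [1.42, -6.03]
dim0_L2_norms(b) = [4.2, 4.56]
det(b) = -8.58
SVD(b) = [[-0.67, -0.74], [-0.74, 0.67]] @ diag([6.032933305631005, 1.422889921887202]) @ [[0.67, 0.74], [-0.74, 0.67]]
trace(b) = -4.61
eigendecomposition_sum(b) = [[0.78, -0.71],  [-0.71, 0.64]] + [[-2.72,-2.99],[-3.01,-3.31]]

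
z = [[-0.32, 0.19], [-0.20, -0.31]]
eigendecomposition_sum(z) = [[-0.16+0.09j, (0.09+0.15j)], [-0.10-0.16j, (-0.15+0.1j)]] + [[(-0.16-0.09j), 0.09-0.15j], [(-0.1+0.16j), (-0.15-0.1j)]]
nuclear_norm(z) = 0.74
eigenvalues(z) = [(-0.32+0.19j), (-0.32-0.19j)]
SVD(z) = [[-0.78,-0.62],[-0.62,0.78]] @ diag([0.3775437388687195, 0.36340160324498866]) @ [[0.99,  0.12],[0.12,  -0.99]]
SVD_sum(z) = [[-0.29, -0.03], [-0.23, -0.03]] + [[-0.03,0.22], [0.03,-0.28]]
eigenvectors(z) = [[(-0.02+0.7j), -0.02-0.70j], [(-0.72+0j), -0.72-0.00j]]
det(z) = 0.14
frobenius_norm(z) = 0.52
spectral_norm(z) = 0.38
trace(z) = -0.63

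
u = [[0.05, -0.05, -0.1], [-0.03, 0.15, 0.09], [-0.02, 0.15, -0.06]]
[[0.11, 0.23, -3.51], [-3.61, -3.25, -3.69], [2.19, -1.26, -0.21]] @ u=[[0.07, -0.50, 0.22],  [-0.01, -0.86, 0.29],  [0.15, -0.33, -0.32]]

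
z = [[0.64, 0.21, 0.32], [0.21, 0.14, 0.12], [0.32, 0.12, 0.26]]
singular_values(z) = [0.9, 0.08, 0.06]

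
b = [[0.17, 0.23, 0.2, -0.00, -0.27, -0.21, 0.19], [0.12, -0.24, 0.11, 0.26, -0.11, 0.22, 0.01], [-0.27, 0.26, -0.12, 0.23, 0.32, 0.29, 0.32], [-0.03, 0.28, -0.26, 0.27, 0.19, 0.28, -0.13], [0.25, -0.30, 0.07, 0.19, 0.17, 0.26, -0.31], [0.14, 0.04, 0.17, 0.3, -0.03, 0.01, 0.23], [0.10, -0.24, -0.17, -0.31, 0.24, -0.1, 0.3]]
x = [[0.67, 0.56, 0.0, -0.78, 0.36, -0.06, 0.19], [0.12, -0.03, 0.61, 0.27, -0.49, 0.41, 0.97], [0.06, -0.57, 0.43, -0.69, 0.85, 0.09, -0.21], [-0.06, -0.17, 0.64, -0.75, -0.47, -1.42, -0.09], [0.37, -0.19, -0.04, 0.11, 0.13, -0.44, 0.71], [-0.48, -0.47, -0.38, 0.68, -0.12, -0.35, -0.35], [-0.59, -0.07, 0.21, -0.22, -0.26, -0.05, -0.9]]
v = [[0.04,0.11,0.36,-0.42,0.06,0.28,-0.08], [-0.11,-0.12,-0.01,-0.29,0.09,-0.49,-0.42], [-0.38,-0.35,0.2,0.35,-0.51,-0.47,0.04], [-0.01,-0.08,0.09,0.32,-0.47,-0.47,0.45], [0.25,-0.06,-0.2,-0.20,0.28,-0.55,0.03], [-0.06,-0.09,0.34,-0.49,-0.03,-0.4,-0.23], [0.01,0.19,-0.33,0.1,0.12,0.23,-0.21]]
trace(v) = 0.11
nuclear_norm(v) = 4.01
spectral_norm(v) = 1.32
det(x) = 0.00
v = b @ x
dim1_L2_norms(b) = [0.52, 0.46, 0.7, 0.59, 0.62, 0.44, 0.59]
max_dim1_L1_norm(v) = 2.3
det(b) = 0.00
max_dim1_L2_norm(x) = 1.8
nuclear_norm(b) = 3.42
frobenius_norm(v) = 2.00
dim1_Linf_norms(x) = [0.78, 0.97, 0.85, 1.42, 0.71, 0.68, 0.9]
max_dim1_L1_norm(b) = 1.81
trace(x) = -0.80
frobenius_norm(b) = 1.51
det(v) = 0.00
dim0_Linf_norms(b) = [0.27, 0.3, 0.26, 0.31, 0.32, 0.29, 0.32]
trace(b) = 0.56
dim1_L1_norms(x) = [2.62, 2.9, 2.9, 3.6, 1.99, 2.83, 2.3]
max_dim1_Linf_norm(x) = 1.42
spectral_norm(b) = 0.89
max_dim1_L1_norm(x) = 3.6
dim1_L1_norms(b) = [1.27, 1.07, 1.81, 1.44, 1.55, 0.92, 1.46]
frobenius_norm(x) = 3.45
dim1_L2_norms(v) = [0.64, 0.73, 0.95, 0.87, 0.73, 0.76, 0.52]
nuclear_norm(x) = 7.49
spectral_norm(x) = 1.94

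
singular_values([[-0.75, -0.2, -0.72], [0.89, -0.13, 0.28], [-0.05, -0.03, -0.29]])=[1.38, 0.44, 0.1]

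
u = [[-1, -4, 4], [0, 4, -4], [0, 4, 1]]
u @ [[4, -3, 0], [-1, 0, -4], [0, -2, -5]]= [[0, -5, -4], [-4, 8, 4], [-4, -2, -21]]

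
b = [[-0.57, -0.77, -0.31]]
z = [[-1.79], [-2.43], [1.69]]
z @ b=[[1.02,  1.38,  0.55], [1.39,  1.87,  0.75], [-0.96,  -1.30,  -0.52]]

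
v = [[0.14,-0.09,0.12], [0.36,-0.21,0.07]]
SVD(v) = [[-0.41, -0.91],[-0.91, 0.41]] @ diag([0.46235088120262885, 0.0832566072522333]) @ [[-0.83,  0.49,  -0.24], [0.25,  -0.06,  -0.97]]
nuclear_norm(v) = 0.55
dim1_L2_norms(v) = [0.21, 0.42]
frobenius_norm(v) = 0.47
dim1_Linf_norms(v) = [0.14, 0.36]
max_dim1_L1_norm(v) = 0.64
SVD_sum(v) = [[0.16,-0.09,0.05], [0.35,-0.21,0.10]] + [[-0.02, 0.00, 0.07],[0.01, -0.00, -0.03]]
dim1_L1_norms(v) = [0.35, 0.64]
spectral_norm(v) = 0.46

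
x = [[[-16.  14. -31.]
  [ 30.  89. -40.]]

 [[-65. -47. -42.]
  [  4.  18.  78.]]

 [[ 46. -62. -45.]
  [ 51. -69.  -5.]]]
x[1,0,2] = -42.0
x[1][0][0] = -65.0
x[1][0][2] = -42.0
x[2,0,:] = [46.0, -62.0, -45.0]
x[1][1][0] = 4.0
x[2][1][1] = -69.0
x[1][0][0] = -65.0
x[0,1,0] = 30.0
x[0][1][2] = -40.0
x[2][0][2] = -45.0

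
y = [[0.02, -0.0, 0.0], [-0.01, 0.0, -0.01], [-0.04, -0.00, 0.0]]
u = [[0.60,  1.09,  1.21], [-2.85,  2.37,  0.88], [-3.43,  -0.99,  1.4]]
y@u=[[0.01, 0.02, 0.02], [0.03, -0.00, -0.03], [-0.02, -0.04, -0.05]]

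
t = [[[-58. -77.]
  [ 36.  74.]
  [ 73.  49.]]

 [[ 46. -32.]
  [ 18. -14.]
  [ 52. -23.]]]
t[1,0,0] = 46.0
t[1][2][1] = -23.0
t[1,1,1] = -14.0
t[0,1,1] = 74.0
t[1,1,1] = -14.0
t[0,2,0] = 73.0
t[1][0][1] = -32.0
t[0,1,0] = 36.0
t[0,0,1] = -77.0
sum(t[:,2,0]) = 125.0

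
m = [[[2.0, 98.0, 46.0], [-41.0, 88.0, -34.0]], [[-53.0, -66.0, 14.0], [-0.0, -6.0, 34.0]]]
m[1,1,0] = -0.0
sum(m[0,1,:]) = 13.0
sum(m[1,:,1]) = -72.0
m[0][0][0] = 2.0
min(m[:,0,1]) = -66.0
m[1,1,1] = -6.0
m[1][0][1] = -66.0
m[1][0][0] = -53.0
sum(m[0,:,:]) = 159.0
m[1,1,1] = -6.0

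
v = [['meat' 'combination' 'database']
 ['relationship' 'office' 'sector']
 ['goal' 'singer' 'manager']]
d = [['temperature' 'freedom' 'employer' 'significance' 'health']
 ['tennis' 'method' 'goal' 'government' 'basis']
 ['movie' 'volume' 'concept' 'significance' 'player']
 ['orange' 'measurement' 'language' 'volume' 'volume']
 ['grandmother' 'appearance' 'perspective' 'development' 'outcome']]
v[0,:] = ['meat', 'combination', 'database']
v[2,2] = 'manager'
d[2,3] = 'significance'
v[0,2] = 'database'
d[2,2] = 'concept'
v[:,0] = ['meat', 'relationship', 'goal']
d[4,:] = ['grandmother', 'appearance', 'perspective', 'development', 'outcome']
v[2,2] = 'manager'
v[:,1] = ['combination', 'office', 'singer']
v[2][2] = 'manager'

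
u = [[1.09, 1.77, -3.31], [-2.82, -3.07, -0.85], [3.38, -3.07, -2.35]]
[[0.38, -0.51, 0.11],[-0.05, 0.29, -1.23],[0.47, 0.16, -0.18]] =u @ [[0.06,0.0,0.20], [-0.01,-0.12,0.18], [-0.1,0.09,0.13]]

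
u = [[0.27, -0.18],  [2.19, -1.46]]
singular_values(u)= [2.65, 0.0]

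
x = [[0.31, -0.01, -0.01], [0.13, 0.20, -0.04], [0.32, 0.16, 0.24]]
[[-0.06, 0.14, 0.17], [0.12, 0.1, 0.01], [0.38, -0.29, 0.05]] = x @ [[-0.14,0.41,0.53], [0.93,-0.11,-0.37], [1.17,-1.68,-0.27]]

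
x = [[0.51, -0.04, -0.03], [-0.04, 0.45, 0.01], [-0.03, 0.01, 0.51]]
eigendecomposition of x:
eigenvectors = [[-0.73, 0.5, -0.46], [0.34, -0.32, -0.88], [0.59, 0.80, -0.06]]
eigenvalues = [0.55, 0.49, 0.43]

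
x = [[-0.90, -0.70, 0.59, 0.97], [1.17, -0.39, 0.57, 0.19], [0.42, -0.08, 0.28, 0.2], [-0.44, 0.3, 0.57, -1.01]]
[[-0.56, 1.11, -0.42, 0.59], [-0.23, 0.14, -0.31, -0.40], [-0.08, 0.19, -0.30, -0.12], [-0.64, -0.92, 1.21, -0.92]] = x@ [[0.2, -0.09, -0.31, -0.22], [0.31, 0.01, -0.60, -0.23], [-0.68, 0.10, 0.08, -0.60], [0.25, 1.01, -1.20, 0.6]]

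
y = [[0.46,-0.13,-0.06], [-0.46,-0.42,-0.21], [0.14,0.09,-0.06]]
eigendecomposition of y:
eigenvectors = [[0.88, -0.12, -0.03], [-0.46, -0.95, -0.54], [0.14, 0.29, 0.84]]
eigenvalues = [0.52, -0.41, -0.12]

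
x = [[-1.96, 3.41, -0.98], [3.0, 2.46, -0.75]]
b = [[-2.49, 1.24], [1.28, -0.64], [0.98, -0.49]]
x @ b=[[8.28, -4.13], [-5.06, 2.51]]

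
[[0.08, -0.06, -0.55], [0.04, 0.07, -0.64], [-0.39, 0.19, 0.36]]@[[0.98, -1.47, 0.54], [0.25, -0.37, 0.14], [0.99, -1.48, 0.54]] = [[-0.48, 0.72, -0.26], [-0.58, 0.86, -0.31], [0.02, -0.03, 0.01]]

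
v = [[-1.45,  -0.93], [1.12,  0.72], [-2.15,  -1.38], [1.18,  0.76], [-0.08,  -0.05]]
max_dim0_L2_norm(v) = 3.06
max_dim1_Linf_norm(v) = 2.15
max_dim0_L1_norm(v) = 5.98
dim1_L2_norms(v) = [1.72, 1.33, 2.55, 1.4, 0.09]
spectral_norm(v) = 3.64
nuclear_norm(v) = 3.64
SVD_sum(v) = [[-1.45, -0.93], [1.12, 0.72], [-2.15, -1.38], [1.18, 0.76], [-0.08, -0.05]] + [[-0.0,0.0], [-0.0,0.00], [-0.0,0.0], [-0.00,0.00], [-0.00,0.0]]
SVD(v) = [[-0.47,-0.39],[0.37,-0.24],[-0.70,-0.24],[0.39,-0.72],[-0.03,-0.45]] @ diag([3.6395045620096997, 0.0025579504657550285]) @ [[0.84, 0.54],[0.54, -0.84]]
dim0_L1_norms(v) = [5.98, 3.84]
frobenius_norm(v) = 3.64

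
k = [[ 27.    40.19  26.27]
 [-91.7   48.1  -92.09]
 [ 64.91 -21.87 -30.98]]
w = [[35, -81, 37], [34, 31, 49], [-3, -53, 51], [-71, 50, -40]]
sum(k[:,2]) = -96.80000000000001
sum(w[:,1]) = -53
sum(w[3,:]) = -61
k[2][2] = -30.98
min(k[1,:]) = -92.09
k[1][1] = 48.1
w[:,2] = [37, 49, 51, -40]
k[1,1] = 48.1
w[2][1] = -53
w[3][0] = -71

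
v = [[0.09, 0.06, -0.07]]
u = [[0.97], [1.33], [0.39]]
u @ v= [[0.09, 0.06, -0.07], [0.12, 0.08, -0.09], [0.04, 0.02, -0.03]]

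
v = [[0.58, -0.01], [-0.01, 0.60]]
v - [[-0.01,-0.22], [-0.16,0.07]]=[[0.59, 0.21], [0.15, 0.53]]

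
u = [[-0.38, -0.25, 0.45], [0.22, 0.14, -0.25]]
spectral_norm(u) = 0.73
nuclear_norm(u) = 0.74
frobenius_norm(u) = 0.73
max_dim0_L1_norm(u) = 0.7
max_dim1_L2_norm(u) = 0.64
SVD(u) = [[-0.87, 0.49], [0.49, 0.87]] @ diag([0.7347543115275548, 0.006008468329706736]) @ [[0.6,0.39,-0.7], [0.79,-0.16,0.59]]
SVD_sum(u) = [[-0.38,-0.25,0.45], [0.22,0.14,-0.25]] + [[0.00,-0.00,0.00], [0.00,-0.00,0.0]]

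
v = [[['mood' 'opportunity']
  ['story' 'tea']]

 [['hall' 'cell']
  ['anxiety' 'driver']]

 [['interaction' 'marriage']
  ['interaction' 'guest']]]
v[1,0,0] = 'hall'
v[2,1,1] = 'guest'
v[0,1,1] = 'tea'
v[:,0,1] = ['opportunity', 'cell', 'marriage']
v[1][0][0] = 'hall'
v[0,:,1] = ['opportunity', 'tea']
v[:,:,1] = [['opportunity', 'tea'], ['cell', 'driver'], ['marriage', 'guest']]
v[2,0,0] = 'interaction'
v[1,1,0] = 'anxiety'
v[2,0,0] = 'interaction'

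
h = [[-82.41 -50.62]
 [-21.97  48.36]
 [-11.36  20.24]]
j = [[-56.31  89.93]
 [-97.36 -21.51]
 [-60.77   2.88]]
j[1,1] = -21.51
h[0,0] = -82.41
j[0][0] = -56.31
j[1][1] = -21.51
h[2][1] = 20.24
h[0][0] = -82.41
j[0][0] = -56.31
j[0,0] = -56.31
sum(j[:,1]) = 71.3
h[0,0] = -82.41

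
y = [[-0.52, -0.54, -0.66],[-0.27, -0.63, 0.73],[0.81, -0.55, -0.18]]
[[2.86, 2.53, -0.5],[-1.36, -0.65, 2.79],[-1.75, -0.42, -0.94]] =y@[[-2.54, -1.48, -1.25],[0.28, -0.73, -0.96],[-2.56, -2.07, 2.53]]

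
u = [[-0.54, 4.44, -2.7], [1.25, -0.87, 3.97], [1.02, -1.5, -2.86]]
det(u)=31.960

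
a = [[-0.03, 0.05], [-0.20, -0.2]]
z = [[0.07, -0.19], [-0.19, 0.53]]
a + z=[[0.04,-0.14], [-0.39,0.33]]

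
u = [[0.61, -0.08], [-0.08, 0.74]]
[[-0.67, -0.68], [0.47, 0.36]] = u@[[-1.03, -1.07],[0.53, 0.37]]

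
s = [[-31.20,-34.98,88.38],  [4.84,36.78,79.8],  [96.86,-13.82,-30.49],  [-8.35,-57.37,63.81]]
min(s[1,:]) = 4.84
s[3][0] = -8.35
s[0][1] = -34.98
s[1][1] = 36.78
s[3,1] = -57.37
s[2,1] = -13.82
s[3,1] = -57.37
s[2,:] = [96.86, -13.82, -30.49]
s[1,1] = 36.78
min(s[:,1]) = -57.37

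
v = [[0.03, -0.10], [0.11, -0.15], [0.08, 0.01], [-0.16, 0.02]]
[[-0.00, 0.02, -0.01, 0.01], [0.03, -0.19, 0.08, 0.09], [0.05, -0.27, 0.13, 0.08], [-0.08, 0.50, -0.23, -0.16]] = v @[[0.55, -3.29, 1.54, 1.03], [0.18, -1.15, 0.58, 0.16]]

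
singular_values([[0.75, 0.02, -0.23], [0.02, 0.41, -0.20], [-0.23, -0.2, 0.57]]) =[0.94, 0.54, 0.24]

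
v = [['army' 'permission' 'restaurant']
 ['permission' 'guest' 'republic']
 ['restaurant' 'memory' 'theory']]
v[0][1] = 'permission'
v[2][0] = 'restaurant'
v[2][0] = 'restaurant'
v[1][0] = 'permission'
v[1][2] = 'republic'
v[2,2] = 'theory'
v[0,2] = 'restaurant'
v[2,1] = 'memory'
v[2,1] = 'memory'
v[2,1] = 'memory'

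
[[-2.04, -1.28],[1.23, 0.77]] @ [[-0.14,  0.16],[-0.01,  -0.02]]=[[0.30, -0.3],[-0.18, 0.18]]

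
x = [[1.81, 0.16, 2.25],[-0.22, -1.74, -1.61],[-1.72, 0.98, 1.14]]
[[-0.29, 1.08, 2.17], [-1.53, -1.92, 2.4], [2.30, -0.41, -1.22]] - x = [[-2.1, 0.92, -0.08], [-1.31, -0.18, 4.01], [4.02, -1.39, -2.36]]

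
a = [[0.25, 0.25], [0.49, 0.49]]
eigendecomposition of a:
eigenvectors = [[-0.71, -0.45], [0.71, -0.89]]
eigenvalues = [0.0, 0.74]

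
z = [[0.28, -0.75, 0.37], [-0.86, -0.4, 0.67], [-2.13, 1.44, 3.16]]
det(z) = -2.37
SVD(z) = [[-0.03, 0.76, -0.65], [0.21, 0.64, 0.74], [0.98, -0.11, -0.17]] @ diag([4.161761685368754, 1.054283178463652, 0.5390980001866152]) @ [[-0.54, 0.32, 0.77], [-0.09, -0.94, 0.33], [-0.83, -0.11, -0.54]]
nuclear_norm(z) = 5.76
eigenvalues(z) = [3.22, 0.77, -0.95]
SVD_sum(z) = [[0.06, -0.04, -0.08], [-0.47, 0.28, 0.66], [-2.22, 1.32, 3.15]] + [[-0.07,-0.75,0.27], [-0.06,-0.63,0.22], [0.01,0.11,-0.04]] + [[0.29, 0.04, 0.19], [-0.33, -0.04, -0.22], [0.08, 0.01, 0.05]]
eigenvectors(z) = [[0.08, 0.7, -0.53], [0.16, -0.12, -0.85], [0.98, 0.70, 0.03]]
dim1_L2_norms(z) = [0.88, 1.16, 4.07]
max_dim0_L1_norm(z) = 4.2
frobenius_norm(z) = 4.33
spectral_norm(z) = 4.16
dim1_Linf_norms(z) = [0.75, 0.86, 3.16]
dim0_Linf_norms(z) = [2.13, 1.44, 3.16]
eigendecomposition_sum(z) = [[-0.24, 0.15, 0.26], [-0.47, 0.3, 0.52], [-2.82, 1.84, 3.15]] + [[0.69,-0.43,0.01], [-0.11,0.07,-0.00], [0.68,-0.42,0.01]] + [[-0.17, -0.48, 0.09], [-0.28, -0.77, 0.15], [0.01, 0.02, -0.00]]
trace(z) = 3.04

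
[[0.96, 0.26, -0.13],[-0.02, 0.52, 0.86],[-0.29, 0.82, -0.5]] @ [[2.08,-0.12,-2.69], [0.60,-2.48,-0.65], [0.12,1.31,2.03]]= [[2.14, -0.93, -3.02],[0.37, -0.16, 1.46],[-0.17, -2.65, -0.77]]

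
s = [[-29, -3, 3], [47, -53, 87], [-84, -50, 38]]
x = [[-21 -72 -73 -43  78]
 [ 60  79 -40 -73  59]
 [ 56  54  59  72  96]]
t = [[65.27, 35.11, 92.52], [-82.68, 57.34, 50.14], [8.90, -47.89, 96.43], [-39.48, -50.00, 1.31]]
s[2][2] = 38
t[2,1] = -47.89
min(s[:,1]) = -53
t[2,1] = -47.89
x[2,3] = 72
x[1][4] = 59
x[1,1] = 79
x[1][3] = -73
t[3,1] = -50.0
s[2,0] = -84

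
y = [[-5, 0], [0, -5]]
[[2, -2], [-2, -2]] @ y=[[-10, 10], [10, 10]]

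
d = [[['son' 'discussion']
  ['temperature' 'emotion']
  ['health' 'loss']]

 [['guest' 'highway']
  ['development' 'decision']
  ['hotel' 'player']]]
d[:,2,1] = ['loss', 'player']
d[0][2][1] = 'loss'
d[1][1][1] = 'decision'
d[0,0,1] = 'discussion'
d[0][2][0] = 'health'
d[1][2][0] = 'hotel'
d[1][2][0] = 'hotel'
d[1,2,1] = 'player'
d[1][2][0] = 'hotel'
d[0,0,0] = 'son'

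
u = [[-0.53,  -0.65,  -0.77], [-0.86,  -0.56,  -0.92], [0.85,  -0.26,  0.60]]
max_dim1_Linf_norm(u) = 0.92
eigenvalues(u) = [0.39, 0.15, -1.03]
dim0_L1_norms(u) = [2.24, 1.47, 2.29]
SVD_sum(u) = [[-0.71, -0.35, -0.74], [-0.9, -0.45, -0.94], [0.58, 0.29, 0.6]] + [[0.16, -0.31, -0.01],  [0.05, -0.1, -0.00],  [0.28, -0.54, -0.01]] + [[0.02, 0.01, -0.02], [-0.02, -0.01, 0.02], [-0.01, -0.0, 0.01]]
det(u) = -0.06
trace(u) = -0.49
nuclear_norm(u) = 2.71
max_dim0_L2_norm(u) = 1.34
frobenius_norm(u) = 2.08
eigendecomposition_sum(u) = [[-0.50, 0.38, -0.15], [-0.69, 0.53, -0.21], [1.18, -0.90, 0.36]] + [[0.3, -0.26, -0.03], [0.21, -0.18, -0.02], [-0.44, 0.39, 0.04]] + [[-0.33, -0.77, -0.59], [-0.38, -0.9, -0.69], [0.11, 0.26, 0.2]]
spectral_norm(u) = 1.96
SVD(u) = [[-0.55, 0.49, -0.68], [-0.70, 0.17, 0.69], [0.45, 0.86, 0.25]] @ diag([1.9586582503426502, 0.7125669168997656, 0.043660592124164045]) @ [[0.65, 0.32, 0.68], [0.46, -0.89, -0.02], [-0.6, -0.33, 0.73]]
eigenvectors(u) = [[0.34, 0.52, 0.64], [0.47, 0.37, 0.74], [-0.81, -0.77, -0.21]]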